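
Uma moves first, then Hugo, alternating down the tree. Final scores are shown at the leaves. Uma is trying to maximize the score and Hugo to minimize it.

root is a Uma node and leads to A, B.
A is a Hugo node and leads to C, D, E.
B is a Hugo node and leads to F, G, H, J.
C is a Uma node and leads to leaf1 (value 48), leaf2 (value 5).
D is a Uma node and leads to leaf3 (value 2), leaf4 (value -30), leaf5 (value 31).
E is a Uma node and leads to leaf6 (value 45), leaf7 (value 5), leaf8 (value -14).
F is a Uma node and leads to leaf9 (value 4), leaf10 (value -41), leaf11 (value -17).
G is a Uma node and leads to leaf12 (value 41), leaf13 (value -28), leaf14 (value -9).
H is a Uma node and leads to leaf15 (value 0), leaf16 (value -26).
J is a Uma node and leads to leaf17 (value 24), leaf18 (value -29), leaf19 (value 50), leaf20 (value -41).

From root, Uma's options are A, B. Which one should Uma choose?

A

C (Uma): max(48, 5) = 48
D (Uma): max(2, -30, 31) = 31
E (Uma): max(45, 5, -14) = 45
A (Hugo): min(48, 31, 45) = 31
F (Uma): max(4, -41, -17) = 4
G (Uma): max(41, -28, -9) = 41
H (Uma): max(0, -26) = 0
J (Uma): max(24, -29, 50, -41) = 50
B (Hugo): min(4, 41, 0, 50) = 0
root (Uma): max(31, 0) = 31
Uma at root wants the highest of {A=31, B=0}, so chooses A.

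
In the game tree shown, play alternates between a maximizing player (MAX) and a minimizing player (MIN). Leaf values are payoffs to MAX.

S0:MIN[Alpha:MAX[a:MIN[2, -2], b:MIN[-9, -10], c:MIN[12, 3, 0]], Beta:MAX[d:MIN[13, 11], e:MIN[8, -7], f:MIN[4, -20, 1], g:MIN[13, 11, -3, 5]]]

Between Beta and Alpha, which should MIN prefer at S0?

Alpha

d (MIN): min(13, 11) = 11
e (MIN): min(8, -7) = -7
f (MIN): min(4, -20, 1) = -20
g (MIN): min(13, 11, -3, 5) = -3
Beta (MAX): max(11, -7, -20, -3) = 11
a (MIN): min(2, -2) = -2
b (MIN): min(-9, -10) = -10
c (MIN): min(12, 3, 0) = 0
Alpha (MAX): max(-2, -10, 0) = 0
MIN prefers the lower value; Beta=11, Alpha=0. Alpha is better since 0 < 11.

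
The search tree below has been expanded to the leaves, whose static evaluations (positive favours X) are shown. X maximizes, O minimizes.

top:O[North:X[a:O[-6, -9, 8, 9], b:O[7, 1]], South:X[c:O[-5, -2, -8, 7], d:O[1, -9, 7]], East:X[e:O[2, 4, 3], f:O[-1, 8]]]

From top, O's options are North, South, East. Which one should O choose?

South

a (O): min(-6, -9, 8, 9) = -9
b (O): min(7, 1) = 1
North (X): max(-9, 1) = 1
c (O): min(-5, -2, -8, 7) = -8
d (O): min(1, -9, 7) = -9
South (X): max(-8, -9) = -8
e (O): min(2, 4, 3) = 2
f (O): min(-1, 8) = -1
East (X): max(2, -1) = 2
top (O): min(1, -8, 2) = -8
O at top wants the lowest of {North=1, South=-8, East=2}, so chooses South.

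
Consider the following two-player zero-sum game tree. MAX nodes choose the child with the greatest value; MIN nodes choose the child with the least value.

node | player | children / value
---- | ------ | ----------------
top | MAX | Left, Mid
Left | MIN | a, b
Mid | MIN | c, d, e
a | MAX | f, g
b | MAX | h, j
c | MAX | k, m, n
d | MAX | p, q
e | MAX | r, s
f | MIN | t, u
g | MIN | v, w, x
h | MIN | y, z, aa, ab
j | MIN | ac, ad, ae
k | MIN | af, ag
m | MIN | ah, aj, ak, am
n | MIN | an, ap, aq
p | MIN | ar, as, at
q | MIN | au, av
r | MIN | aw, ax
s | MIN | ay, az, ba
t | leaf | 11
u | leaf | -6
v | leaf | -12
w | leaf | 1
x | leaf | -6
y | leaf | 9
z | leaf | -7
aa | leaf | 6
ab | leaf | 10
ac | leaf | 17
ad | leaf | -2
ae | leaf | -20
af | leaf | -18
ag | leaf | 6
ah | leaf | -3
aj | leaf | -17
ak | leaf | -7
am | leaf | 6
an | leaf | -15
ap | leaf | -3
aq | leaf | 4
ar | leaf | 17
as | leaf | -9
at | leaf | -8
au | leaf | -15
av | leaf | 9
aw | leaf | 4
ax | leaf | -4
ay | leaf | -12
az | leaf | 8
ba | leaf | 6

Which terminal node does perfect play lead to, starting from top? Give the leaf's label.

f (MIN): min(11, -6) = -6
g (MIN): min(-12, 1, -6) = -12
a (MAX): max(-6, -12) = -6
h (MIN): min(9, -7, 6, 10) = -7
j (MIN): min(17, -2, -20) = -20
b (MAX): max(-7, -20) = -7
Left (MIN): min(-6, -7) = -7
k (MIN): min(-18, 6) = -18
m (MIN): min(-3, -17, -7, 6) = -17
n (MIN): min(-15, -3, 4) = -15
c (MAX): max(-18, -17, -15) = -15
p (MIN): min(17, -9, -8) = -9
q (MIN): min(-15, 9) = -15
d (MAX): max(-9, -15) = -9
r (MIN): min(4, -4) = -4
s (MIN): min(-12, 8, 6) = -12
e (MAX): max(-4, -12) = -4
Mid (MIN): min(-15, -9, -4) = -15
top (MAX): max(-7, -15) = -7
At top, MAX picks Left (highest: -7).
At Left, MIN picks b (lowest: -7).
At b, MAX picks h (highest: -7).
At h, MIN picks z (lowest: -7).
Terminal value -7.

z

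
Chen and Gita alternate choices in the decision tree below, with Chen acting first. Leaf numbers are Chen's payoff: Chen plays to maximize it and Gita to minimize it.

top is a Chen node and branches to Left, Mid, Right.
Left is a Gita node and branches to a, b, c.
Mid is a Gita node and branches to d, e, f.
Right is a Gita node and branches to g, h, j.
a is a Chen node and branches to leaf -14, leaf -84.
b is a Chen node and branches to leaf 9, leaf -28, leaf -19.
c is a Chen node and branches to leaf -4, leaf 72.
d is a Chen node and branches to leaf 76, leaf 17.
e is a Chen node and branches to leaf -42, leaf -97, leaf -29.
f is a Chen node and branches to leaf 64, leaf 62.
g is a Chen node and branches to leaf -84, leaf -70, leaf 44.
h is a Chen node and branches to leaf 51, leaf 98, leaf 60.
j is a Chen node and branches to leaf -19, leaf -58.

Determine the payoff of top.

a (Chen): max(-14, -84) = -14
b (Chen): max(9, -28, -19) = 9
c (Chen): max(-4, 72) = 72
Left (Gita): min(-14, 9, 72) = -14
d (Chen): max(76, 17) = 76
e (Chen): max(-42, -97, -29) = -29
f (Chen): max(64, 62) = 64
Mid (Gita): min(76, -29, 64) = -29
g (Chen): max(-84, -70, 44) = 44
h (Chen): max(51, 98, 60) = 98
j (Chen): max(-19, -58) = -19
Right (Gita): min(44, 98, -19) = -19
top (Chen): max(-14, -29, -19) = -14

-14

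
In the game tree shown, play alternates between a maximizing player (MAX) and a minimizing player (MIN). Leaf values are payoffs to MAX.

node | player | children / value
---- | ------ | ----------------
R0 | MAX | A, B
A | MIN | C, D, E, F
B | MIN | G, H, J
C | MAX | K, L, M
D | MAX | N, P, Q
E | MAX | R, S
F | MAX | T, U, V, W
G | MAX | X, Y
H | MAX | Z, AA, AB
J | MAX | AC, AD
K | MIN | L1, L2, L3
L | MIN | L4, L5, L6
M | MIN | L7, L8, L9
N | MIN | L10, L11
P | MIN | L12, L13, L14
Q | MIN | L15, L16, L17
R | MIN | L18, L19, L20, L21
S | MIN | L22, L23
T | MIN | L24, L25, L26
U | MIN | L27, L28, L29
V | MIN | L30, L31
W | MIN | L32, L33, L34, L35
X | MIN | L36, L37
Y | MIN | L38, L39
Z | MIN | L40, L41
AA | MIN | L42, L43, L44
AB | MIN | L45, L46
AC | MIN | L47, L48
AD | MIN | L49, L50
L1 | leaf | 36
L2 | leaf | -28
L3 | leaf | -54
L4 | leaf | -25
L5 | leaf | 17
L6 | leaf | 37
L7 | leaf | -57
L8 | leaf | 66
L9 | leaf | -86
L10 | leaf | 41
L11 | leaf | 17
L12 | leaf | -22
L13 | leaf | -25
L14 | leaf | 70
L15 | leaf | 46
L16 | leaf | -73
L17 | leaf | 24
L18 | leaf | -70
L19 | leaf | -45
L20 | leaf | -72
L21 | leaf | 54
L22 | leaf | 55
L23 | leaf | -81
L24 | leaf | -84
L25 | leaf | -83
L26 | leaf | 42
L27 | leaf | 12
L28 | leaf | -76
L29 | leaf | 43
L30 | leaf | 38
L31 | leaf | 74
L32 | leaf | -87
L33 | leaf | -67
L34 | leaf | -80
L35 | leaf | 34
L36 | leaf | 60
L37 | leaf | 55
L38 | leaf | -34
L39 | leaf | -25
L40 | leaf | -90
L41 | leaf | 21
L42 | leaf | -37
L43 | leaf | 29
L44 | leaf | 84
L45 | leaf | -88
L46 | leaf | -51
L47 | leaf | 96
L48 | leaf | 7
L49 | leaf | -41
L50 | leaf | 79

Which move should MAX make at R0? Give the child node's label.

K (MIN): min(36, -28, -54) = -54
L (MIN): min(-25, 17, 37) = -25
M (MIN): min(-57, 66, -86) = -86
C (MAX): max(-54, -25, -86) = -25
N (MIN): min(41, 17) = 17
P (MIN): min(-22, -25, 70) = -25
Q (MIN): min(46, -73, 24) = -73
D (MAX): max(17, -25, -73) = 17
R (MIN): min(-70, -45, -72, 54) = -72
S (MIN): min(55, -81) = -81
E (MAX): max(-72, -81) = -72
T (MIN): min(-84, -83, 42) = -84
U (MIN): min(12, -76, 43) = -76
V (MIN): min(38, 74) = 38
W (MIN): min(-87, -67, -80, 34) = -87
F (MAX): max(-84, -76, 38, -87) = 38
A (MIN): min(-25, 17, -72, 38) = -72
X (MIN): min(60, 55) = 55
Y (MIN): min(-34, -25) = -34
G (MAX): max(55, -34) = 55
Z (MIN): min(-90, 21) = -90
AA (MIN): min(-37, 29, 84) = -37
AB (MIN): min(-88, -51) = -88
H (MAX): max(-90, -37, -88) = -37
AC (MIN): min(96, 7) = 7
AD (MIN): min(-41, 79) = -41
J (MAX): max(7, -41) = 7
B (MIN): min(55, -37, 7) = -37
R0 (MAX): max(-72, -37) = -37
MAX at R0 wants the highest of {A=-72, B=-37}, so chooses B.

B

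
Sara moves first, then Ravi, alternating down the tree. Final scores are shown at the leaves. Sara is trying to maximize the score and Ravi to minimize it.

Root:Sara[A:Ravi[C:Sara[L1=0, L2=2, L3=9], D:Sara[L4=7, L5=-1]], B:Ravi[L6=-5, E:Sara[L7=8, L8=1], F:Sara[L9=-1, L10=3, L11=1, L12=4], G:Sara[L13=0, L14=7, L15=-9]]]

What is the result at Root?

7

C (Sara): max(0, 2, 9) = 9
D (Sara): max(7, -1) = 7
A (Ravi): min(9, 7) = 7
E (Sara): max(8, 1) = 8
F (Sara): max(-1, 3, 1, 4) = 4
G (Sara): max(0, 7, -9) = 7
B (Ravi): min(-5, 8, 4, 7) = -5
Root (Sara): max(7, -5) = 7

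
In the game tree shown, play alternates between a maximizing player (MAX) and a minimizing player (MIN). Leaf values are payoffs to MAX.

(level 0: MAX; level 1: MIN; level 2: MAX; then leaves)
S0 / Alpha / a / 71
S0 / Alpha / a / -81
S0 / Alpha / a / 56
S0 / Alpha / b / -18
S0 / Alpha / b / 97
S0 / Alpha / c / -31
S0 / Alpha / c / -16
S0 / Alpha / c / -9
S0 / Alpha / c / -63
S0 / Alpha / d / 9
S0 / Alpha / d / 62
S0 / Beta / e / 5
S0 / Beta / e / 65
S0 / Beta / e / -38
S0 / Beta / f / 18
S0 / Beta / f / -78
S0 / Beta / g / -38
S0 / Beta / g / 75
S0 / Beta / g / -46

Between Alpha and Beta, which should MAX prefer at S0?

Beta

a (MAX): max(71, -81, 56) = 71
b (MAX): max(-18, 97) = 97
c (MAX): max(-31, -16, -9, -63) = -9
d (MAX): max(9, 62) = 62
Alpha (MIN): min(71, 97, -9, 62) = -9
e (MAX): max(5, 65, -38) = 65
f (MAX): max(18, -78) = 18
g (MAX): max(-38, 75, -46) = 75
Beta (MIN): min(65, 18, 75) = 18
MAX prefers the higher value; Alpha=-9, Beta=18. Beta is better since 18 > -9.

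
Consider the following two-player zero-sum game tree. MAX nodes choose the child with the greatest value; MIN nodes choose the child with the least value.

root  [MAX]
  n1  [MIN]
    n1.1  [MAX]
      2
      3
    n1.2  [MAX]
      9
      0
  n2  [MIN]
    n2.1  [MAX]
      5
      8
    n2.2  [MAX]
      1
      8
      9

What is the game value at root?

n1.1 (MAX): max(2, 3) = 3
n1.2 (MAX): max(9, 0) = 9
n1 (MIN): min(3, 9) = 3
n2.1 (MAX): max(5, 8) = 8
n2.2 (MAX): max(1, 8, 9) = 9
n2 (MIN): min(8, 9) = 8
root (MAX): max(3, 8) = 8

8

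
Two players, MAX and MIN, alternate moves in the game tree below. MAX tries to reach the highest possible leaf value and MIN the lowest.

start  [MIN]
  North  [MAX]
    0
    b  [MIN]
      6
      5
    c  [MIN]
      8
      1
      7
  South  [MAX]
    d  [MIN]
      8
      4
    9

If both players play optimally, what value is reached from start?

b (MIN): min(6, 5) = 5
c (MIN): min(8, 1, 7) = 1
North (MAX): max(0, 5, 1) = 5
d (MIN): min(8, 4) = 4
South (MAX): max(4, 9) = 9
start (MIN): min(5, 9) = 5

5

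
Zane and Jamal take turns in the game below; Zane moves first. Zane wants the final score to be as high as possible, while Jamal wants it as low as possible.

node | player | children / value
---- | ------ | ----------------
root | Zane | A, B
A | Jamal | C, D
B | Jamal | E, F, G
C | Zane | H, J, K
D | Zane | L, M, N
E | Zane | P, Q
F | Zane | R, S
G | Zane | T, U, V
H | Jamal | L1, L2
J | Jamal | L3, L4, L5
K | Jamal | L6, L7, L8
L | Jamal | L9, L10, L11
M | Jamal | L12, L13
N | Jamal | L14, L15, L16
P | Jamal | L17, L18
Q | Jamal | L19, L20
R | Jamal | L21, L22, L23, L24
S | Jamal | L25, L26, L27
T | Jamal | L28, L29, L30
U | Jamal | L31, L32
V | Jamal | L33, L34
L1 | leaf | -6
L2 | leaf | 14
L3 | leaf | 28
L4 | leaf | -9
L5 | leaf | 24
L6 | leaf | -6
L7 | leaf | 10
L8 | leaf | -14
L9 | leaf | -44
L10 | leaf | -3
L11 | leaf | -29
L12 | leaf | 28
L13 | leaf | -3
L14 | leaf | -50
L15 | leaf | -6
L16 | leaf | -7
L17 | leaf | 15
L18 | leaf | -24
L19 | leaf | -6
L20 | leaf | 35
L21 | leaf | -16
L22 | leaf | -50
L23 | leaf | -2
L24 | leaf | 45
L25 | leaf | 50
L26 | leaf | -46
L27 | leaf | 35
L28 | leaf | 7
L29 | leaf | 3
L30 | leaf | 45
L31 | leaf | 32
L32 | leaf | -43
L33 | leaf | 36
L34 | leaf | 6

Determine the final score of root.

-6

H (Jamal): min(-6, 14) = -6
J (Jamal): min(28, -9, 24) = -9
K (Jamal): min(-6, 10, -14) = -14
C (Zane): max(-6, -9, -14) = -6
L (Jamal): min(-44, -3, -29) = -44
M (Jamal): min(28, -3) = -3
N (Jamal): min(-50, -6, -7) = -50
D (Zane): max(-44, -3, -50) = -3
A (Jamal): min(-6, -3) = -6
P (Jamal): min(15, -24) = -24
Q (Jamal): min(-6, 35) = -6
E (Zane): max(-24, -6) = -6
R (Jamal): min(-16, -50, -2, 45) = -50
S (Jamal): min(50, -46, 35) = -46
F (Zane): max(-50, -46) = -46
T (Jamal): min(7, 3, 45) = 3
U (Jamal): min(32, -43) = -43
V (Jamal): min(36, 6) = 6
G (Zane): max(3, -43, 6) = 6
B (Jamal): min(-6, -46, 6) = -46
root (Zane): max(-6, -46) = -6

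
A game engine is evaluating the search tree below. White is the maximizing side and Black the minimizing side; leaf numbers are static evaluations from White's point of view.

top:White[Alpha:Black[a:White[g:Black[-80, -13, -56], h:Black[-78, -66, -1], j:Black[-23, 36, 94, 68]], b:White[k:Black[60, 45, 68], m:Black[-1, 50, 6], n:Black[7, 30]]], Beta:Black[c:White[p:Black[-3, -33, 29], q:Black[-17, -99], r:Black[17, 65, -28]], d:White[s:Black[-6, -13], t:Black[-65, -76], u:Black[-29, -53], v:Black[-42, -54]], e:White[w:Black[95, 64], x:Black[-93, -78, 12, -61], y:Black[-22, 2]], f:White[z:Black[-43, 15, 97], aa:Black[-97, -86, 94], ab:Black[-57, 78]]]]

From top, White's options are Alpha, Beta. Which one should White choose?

g (Black): min(-80, -13, -56) = -80
h (Black): min(-78, -66, -1) = -78
j (Black): min(-23, 36, 94, 68) = -23
a (White): max(-80, -78, -23) = -23
k (Black): min(60, 45, 68) = 45
m (Black): min(-1, 50, 6) = -1
n (Black): min(7, 30) = 7
b (White): max(45, -1, 7) = 45
Alpha (Black): min(-23, 45) = -23
p (Black): min(-3, -33, 29) = -33
q (Black): min(-17, -99) = -99
r (Black): min(17, 65, -28) = -28
c (White): max(-33, -99, -28) = -28
s (Black): min(-6, -13) = -13
t (Black): min(-65, -76) = -76
u (Black): min(-29, -53) = -53
v (Black): min(-42, -54) = -54
d (White): max(-13, -76, -53, -54) = -13
w (Black): min(95, 64) = 64
x (Black): min(-93, -78, 12, -61) = -93
y (Black): min(-22, 2) = -22
e (White): max(64, -93, -22) = 64
z (Black): min(-43, 15, 97) = -43
aa (Black): min(-97, -86, 94) = -97
ab (Black): min(-57, 78) = -57
f (White): max(-43, -97, -57) = -43
Beta (Black): min(-28, -13, 64, -43) = -43
top (White): max(-23, -43) = -23
White at top wants the highest of {Alpha=-23, Beta=-43}, so chooses Alpha.

Alpha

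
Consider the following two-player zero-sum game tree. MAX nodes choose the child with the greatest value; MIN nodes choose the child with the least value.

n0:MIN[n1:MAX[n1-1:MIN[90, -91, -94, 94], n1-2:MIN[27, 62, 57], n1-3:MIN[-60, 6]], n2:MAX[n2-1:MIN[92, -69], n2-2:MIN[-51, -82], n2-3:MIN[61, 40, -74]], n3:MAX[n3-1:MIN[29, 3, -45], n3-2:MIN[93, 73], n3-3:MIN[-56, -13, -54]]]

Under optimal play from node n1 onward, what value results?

27

n1-1 (MIN): min(90, -91, -94, 94) = -94
n1-2 (MIN): min(27, 62, 57) = 27
n1-3 (MIN): min(-60, 6) = -60
n1 (MAX): max(-94, 27, -60) = 27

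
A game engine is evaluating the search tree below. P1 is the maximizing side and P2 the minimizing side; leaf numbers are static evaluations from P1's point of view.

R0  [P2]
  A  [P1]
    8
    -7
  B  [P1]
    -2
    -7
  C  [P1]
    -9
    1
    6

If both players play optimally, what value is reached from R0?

-2

A (P1): max(8, -7) = 8
B (P1): max(-2, -7) = -2
C (P1): max(-9, 1, 6) = 6
R0 (P2): min(8, -2, 6) = -2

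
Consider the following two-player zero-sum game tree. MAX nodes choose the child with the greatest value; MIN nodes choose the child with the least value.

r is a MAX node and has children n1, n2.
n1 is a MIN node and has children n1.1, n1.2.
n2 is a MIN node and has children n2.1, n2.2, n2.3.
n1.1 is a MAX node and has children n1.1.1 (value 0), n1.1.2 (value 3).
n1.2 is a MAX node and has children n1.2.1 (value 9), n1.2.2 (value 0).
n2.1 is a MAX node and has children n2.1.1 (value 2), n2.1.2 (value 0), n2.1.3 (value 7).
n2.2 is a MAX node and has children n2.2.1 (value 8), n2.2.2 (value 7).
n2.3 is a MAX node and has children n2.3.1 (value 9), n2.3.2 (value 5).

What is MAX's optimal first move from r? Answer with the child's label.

n1.1 (MAX): max(0, 3) = 3
n1.2 (MAX): max(9, 0) = 9
n1 (MIN): min(3, 9) = 3
n2.1 (MAX): max(2, 0, 7) = 7
n2.2 (MAX): max(8, 7) = 8
n2.3 (MAX): max(9, 5) = 9
n2 (MIN): min(7, 8, 9) = 7
r (MAX): max(3, 7) = 7
MAX at r wants the highest of {n1=3, n2=7}, so chooses n2.

n2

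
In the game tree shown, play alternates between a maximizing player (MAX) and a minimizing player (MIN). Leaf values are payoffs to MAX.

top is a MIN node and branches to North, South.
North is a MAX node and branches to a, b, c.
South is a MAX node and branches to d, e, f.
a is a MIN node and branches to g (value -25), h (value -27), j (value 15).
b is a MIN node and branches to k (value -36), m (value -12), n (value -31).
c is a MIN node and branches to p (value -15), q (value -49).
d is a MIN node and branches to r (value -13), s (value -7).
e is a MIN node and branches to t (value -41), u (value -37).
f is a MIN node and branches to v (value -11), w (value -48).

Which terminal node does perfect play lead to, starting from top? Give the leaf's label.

a (MIN): min(-25, -27, 15) = -27
b (MIN): min(-36, -12, -31) = -36
c (MIN): min(-15, -49) = -49
North (MAX): max(-27, -36, -49) = -27
d (MIN): min(-13, -7) = -13
e (MIN): min(-41, -37) = -41
f (MIN): min(-11, -48) = -48
South (MAX): max(-13, -41, -48) = -13
top (MIN): min(-27, -13) = -27
At top, MIN picks North (lowest: -27).
At North, MAX picks a (highest: -27).
At a, MIN picks h (lowest: -27).
Terminal value -27.

h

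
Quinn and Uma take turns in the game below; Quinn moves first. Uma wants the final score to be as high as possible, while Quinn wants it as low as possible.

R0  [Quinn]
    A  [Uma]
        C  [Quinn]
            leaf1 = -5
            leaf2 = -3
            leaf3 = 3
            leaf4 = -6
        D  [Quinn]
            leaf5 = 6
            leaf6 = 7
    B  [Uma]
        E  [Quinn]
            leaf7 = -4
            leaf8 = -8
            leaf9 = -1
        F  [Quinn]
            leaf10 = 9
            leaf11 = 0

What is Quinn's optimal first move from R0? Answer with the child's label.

C (Quinn): min(-5, -3, 3, -6) = -6
D (Quinn): min(6, 7) = 6
A (Uma): max(-6, 6) = 6
E (Quinn): min(-4, -8, -1) = -8
F (Quinn): min(9, 0) = 0
B (Uma): max(-8, 0) = 0
R0 (Quinn): min(6, 0) = 0
Quinn at R0 wants the lowest of {A=6, B=0}, so chooses B.

B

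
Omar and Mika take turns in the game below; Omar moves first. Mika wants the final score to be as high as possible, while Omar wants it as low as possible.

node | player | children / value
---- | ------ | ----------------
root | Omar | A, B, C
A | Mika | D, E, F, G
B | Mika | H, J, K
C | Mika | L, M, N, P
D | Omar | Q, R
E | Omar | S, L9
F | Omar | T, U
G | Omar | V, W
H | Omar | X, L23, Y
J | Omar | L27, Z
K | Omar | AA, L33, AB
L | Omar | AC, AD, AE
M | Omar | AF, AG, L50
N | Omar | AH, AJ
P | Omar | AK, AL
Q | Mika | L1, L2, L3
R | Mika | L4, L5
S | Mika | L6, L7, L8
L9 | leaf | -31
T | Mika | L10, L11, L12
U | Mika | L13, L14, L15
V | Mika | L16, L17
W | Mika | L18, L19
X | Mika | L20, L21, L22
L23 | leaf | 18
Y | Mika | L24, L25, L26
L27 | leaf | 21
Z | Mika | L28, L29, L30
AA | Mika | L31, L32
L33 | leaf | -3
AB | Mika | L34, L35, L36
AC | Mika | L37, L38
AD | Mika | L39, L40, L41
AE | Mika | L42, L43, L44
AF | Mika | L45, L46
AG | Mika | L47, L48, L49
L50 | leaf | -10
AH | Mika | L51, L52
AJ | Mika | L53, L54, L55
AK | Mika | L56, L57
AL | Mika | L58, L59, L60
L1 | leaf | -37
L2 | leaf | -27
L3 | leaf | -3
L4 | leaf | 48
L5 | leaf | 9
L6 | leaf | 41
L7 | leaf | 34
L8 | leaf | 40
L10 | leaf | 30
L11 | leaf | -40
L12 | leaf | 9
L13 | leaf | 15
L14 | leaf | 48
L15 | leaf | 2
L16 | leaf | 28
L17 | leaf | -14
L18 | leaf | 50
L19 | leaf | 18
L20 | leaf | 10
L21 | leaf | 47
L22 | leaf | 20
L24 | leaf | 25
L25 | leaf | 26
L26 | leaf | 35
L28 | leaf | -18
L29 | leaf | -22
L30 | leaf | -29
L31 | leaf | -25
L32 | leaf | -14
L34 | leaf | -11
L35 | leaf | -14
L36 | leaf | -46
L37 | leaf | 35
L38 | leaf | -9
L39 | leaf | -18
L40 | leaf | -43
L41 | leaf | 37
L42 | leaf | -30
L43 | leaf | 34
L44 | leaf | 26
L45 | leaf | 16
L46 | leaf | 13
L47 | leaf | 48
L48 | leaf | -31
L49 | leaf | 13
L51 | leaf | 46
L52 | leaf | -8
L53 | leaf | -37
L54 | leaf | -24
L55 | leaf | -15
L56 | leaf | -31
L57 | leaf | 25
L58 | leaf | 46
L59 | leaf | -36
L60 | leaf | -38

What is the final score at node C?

34

AC (Mika): max(35, -9) = 35
AD (Mika): max(-18, -43, 37) = 37
AE (Mika): max(-30, 34, 26) = 34
L (Omar): min(35, 37, 34) = 34
AF (Mika): max(16, 13) = 16
AG (Mika): max(48, -31, 13) = 48
M (Omar): min(16, 48, -10) = -10
AH (Mika): max(46, -8) = 46
AJ (Mika): max(-37, -24, -15) = -15
N (Omar): min(46, -15) = -15
AK (Mika): max(-31, 25) = 25
AL (Mika): max(46, -36, -38) = 46
P (Omar): min(25, 46) = 25
C (Mika): max(34, -10, -15, 25) = 34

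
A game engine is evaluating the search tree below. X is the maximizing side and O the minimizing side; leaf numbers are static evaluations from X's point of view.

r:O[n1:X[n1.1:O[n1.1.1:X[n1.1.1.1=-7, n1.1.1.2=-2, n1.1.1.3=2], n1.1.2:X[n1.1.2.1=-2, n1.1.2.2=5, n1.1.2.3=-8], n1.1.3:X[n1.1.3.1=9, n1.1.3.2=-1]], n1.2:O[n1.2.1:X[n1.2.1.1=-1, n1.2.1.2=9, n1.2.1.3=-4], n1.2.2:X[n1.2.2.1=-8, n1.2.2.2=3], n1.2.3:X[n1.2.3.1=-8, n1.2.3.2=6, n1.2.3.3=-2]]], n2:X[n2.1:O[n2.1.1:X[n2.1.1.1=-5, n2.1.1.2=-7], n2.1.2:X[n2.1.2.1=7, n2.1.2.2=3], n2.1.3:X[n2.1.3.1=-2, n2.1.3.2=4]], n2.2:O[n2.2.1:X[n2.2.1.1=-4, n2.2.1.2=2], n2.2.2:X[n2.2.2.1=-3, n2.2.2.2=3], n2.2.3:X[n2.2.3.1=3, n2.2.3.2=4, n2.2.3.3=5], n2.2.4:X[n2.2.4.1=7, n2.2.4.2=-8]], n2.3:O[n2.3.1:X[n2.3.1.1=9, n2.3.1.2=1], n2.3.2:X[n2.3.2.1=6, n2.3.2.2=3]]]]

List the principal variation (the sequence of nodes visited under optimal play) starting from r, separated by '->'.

r -> n1 -> n1.2 -> n1.2.2 -> n1.2.2.2

n1.1.1 (X): max(-7, -2, 2) = 2
n1.1.2 (X): max(-2, 5, -8) = 5
n1.1.3 (X): max(9, -1) = 9
n1.1 (O): min(2, 5, 9) = 2
n1.2.1 (X): max(-1, 9, -4) = 9
n1.2.2 (X): max(-8, 3) = 3
n1.2.3 (X): max(-8, 6, -2) = 6
n1.2 (O): min(9, 3, 6) = 3
n1 (X): max(2, 3) = 3
n2.1.1 (X): max(-5, -7) = -5
n2.1.2 (X): max(7, 3) = 7
n2.1.3 (X): max(-2, 4) = 4
n2.1 (O): min(-5, 7, 4) = -5
n2.2.1 (X): max(-4, 2) = 2
n2.2.2 (X): max(-3, 3) = 3
n2.2.3 (X): max(3, 4, 5) = 5
n2.2.4 (X): max(7, -8) = 7
n2.2 (O): min(2, 3, 5, 7) = 2
n2.3.1 (X): max(9, 1) = 9
n2.3.2 (X): max(6, 3) = 6
n2.3 (O): min(9, 6) = 6
n2 (X): max(-5, 2, 6) = 6
r (O): min(3, 6) = 3
At r, O picks n1 (lowest: 3).
At n1, X picks n1.2 (highest: 3).
At n1.2, O picks n1.2.2 (lowest: 3).
At n1.2.2, X picks n1.2.2.2 (highest: 3).
Terminal value 3.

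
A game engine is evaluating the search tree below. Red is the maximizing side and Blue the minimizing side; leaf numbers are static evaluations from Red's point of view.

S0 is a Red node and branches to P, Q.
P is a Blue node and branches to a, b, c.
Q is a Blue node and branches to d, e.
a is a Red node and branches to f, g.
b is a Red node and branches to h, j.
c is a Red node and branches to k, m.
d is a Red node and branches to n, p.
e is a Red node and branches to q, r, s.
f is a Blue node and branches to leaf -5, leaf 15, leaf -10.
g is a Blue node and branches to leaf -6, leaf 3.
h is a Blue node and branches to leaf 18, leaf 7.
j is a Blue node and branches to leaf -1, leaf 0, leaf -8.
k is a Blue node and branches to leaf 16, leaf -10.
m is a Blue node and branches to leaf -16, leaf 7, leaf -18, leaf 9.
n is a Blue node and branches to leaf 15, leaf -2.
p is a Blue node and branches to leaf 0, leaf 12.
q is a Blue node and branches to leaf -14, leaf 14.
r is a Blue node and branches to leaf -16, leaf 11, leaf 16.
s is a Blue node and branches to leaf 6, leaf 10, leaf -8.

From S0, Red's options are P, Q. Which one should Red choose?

Q

f (Blue): min(-5, 15, -10) = -10
g (Blue): min(-6, 3) = -6
a (Red): max(-10, -6) = -6
h (Blue): min(18, 7) = 7
j (Blue): min(-1, 0, -8) = -8
b (Red): max(7, -8) = 7
k (Blue): min(16, -10) = -10
m (Blue): min(-16, 7, -18, 9) = -18
c (Red): max(-10, -18) = -10
P (Blue): min(-6, 7, -10) = -10
n (Blue): min(15, -2) = -2
p (Blue): min(0, 12) = 0
d (Red): max(-2, 0) = 0
q (Blue): min(-14, 14) = -14
r (Blue): min(-16, 11, 16) = -16
s (Blue): min(6, 10, -8) = -8
e (Red): max(-14, -16, -8) = -8
Q (Blue): min(0, -8) = -8
S0 (Red): max(-10, -8) = -8
Red at S0 wants the highest of {P=-10, Q=-8}, so chooses Q.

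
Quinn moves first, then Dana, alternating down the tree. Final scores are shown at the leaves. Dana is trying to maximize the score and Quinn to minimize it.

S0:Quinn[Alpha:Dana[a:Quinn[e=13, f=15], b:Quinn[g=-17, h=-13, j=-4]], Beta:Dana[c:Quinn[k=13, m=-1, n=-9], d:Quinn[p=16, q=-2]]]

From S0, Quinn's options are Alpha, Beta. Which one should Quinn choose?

Beta

a (Quinn): min(13, 15) = 13
b (Quinn): min(-17, -13, -4) = -17
Alpha (Dana): max(13, -17) = 13
c (Quinn): min(13, -1, -9) = -9
d (Quinn): min(16, -2) = -2
Beta (Dana): max(-9, -2) = -2
S0 (Quinn): min(13, -2) = -2
Quinn at S0 wants the lowest of {Alpha=13, Beta=-2}, so chooses Beta.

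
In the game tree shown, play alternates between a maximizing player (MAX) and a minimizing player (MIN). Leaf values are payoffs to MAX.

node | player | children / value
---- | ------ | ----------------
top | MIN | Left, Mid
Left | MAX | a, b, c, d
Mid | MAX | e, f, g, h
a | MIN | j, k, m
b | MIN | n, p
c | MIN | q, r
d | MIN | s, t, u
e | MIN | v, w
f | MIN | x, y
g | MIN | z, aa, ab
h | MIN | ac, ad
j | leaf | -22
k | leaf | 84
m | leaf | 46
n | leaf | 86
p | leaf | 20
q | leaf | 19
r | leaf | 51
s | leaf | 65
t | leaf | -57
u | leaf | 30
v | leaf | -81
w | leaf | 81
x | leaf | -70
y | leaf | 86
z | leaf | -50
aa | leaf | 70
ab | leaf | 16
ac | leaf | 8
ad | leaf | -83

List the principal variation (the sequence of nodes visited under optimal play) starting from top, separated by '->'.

top -> Mid -> g -> z

a (MIN): min(-22, 84, 46) = -22
b (MIN): min(86, 20) = 20
c (MIN): min(19, 51) = 19
d (MIN): min(65, -57, 30) = -57
Left (MAX): max(-22, 20, 19, -57) = 20
e (MIN): min(-81, 81) = -81
f (MIN): min(-70, 86) = -70
g (MIN): min(-50, 70, 16) = -50
h (MIN): min(8, -83) = -83
Mid (MAX): max(-81, -70, -50, -83) = -50
top (MIN): min(20, -50) = -50
At top, MIN picks Mid (lowest: -50).
At Mid, MAX picks g (highest: -50).
At g, MIN picks z (lowest: -50).
Terminal value -50.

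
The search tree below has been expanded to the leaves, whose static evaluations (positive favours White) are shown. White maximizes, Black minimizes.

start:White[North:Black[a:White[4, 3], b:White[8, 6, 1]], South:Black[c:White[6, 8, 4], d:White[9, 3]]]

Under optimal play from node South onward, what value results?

c (White): max(6, 8, 4) = 8
d (White): max(9, 3) = 9
South (Black): min(8, 9) = 8

8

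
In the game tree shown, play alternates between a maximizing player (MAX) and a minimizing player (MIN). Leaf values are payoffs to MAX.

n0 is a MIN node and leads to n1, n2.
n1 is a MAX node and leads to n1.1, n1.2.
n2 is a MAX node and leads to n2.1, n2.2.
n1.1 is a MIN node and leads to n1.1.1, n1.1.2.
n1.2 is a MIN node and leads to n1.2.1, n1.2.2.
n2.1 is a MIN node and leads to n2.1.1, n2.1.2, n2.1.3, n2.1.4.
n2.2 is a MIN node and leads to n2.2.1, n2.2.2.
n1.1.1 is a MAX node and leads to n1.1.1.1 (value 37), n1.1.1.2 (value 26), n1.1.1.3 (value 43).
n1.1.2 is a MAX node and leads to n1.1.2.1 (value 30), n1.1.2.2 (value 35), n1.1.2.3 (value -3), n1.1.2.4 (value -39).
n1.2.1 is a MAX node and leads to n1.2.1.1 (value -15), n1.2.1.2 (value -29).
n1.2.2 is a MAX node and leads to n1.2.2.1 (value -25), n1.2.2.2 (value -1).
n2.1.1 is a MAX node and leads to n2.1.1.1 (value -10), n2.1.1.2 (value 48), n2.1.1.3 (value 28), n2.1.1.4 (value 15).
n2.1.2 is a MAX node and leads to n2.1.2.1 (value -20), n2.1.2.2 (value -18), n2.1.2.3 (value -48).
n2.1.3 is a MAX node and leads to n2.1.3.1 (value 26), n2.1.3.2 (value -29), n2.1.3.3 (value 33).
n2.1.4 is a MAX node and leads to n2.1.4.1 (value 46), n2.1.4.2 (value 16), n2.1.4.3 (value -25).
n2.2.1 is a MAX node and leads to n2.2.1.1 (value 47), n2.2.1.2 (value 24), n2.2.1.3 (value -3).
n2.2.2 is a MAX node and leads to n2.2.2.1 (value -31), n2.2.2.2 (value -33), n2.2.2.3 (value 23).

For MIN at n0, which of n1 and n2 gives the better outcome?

n2

n1.1.1 (MAX): max(37, 26, 43) = 43
n1.1.2 (MAX): max(30, 35, -3, -39) = 35
n1.1 (MIN): min(43, 35) = 35
n1.2.1 (MAX): max(-15, -29) = -15
n1.2.2 (MAX): max(-25, -1) = -1
n1.2 (MIN): min(-15, -1) = -15
n1 (MAX): max(35, -15) = 35
n2.1.1 (MAX): max(-10, 48, 28, 15) = 48
n2.1.2 (MAX): max(-20, -18, -48) = -18
n2.1.3 (MAX): max(26, -29, 33) = 33
n2.1.4 (MAX): max(46, 16, -25) = 46
n2.1 (MIN): min(48, -18, 33, 46) = -18
n2.2.1 (MAX): max(47, 24, -3) = 47
n2.2.2 (MAX): max(-31, -33, 23) = 23
n2.2 (MIN): min(47, 23) = 23
n2 (MAX): max(-18, 23) = 23
MIN prefers the lower value; n1=35, n2=23. n2 is better since 23 < 35.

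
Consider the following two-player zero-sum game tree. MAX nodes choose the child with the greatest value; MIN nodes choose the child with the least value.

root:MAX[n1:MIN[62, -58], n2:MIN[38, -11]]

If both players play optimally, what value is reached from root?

n1 (MIN): min(62, -58) = -58
n2 (MIN): min(38, -11) = -11
root (MAX): max(-58, -11) = -11

-11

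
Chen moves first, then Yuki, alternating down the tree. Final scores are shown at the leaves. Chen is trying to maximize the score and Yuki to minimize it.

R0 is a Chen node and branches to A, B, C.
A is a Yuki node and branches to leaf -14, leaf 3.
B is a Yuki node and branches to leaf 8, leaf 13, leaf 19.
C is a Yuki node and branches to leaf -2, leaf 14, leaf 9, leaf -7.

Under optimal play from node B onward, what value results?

8

B (Yuki): min(8, 13, 19) = 8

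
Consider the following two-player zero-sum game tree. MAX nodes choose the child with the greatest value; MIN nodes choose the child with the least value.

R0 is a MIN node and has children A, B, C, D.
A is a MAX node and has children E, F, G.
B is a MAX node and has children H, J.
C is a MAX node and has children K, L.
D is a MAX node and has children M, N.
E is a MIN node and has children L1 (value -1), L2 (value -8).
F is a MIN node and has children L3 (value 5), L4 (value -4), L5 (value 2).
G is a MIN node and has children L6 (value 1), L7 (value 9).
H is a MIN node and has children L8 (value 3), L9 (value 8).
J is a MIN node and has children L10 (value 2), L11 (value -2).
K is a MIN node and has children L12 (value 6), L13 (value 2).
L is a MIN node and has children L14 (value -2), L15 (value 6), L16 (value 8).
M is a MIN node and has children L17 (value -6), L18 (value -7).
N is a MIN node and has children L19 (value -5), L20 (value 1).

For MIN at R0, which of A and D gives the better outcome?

E (MIN): min(-1, -8) = -8
F (MIN): min(5, -4, 2) = -4
G (MIN): min(1, 9) = 1
A (MAX): max(-8, -4, 1) = 1
M (MIN): min(-6, -7) = -7
N (MIN): min(-5, 1) = -5
D (MAX): max(-7, -5) = -5
MIN prefers the lower value; A=1, D=-5. D is better since -5 < 1.

D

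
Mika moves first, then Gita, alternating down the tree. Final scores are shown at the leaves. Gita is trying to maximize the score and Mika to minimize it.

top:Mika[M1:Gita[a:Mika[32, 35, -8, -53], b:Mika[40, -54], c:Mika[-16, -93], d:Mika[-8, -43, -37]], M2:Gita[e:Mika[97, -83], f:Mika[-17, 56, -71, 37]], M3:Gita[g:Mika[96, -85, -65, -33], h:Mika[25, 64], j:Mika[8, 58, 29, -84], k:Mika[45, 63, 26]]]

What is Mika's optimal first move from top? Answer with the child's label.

a (Mika): min(32, 35, -8, -53) = -53
b (Mika): min(40, -54) = -54
c (Mika): min(-16, -93) = -93
d (Mika): min(-8, -43, -37) = -43
M1 (Gita): max(-53, -54, -93, -43) = -43
e (Mika): min(97, -83) = -83
f (Mika): min(-17, 56, -71, 37) = -71
M2 (Gita): max(-83, -71) = -71
g (Mika): min(96, -85, -65, -33) = -85
h (Mika): min(25, 64) = 25
j (Mika): min(8, 58, 29, -84) = -84
k (Mika): min(45, 63, 26) = 26
M3 (Gita): max(-85, 25, -84, 26) = 26
top (Mika): min(-43, -71, 26) = -71
Mika at top wants the lowest of {M1=-43, M2=-71, M3=26}, so chooses M2.

M2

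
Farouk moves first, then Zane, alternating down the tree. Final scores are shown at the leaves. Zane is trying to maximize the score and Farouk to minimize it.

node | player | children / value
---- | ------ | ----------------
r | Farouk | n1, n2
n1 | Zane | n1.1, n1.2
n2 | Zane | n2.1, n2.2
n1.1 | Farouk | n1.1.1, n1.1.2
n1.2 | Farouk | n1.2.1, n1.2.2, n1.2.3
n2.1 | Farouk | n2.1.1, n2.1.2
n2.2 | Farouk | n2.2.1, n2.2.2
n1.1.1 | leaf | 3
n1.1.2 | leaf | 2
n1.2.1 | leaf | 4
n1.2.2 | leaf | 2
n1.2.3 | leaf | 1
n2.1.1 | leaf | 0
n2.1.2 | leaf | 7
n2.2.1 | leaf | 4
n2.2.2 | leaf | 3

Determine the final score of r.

n1.1 (Farouk): min(3, 2) = 2
n1.2 (Farouk): min(4, 2, 1) = 1
n1 (Zane): max(2, 1) = 2
n2.1 (Farouk): min(0, 7) = 0
n2.2 (Farouk): min(4, 3) = 3
n2 (Zane): max(0, 3) = 3
r (Farouk): min(2, 3) = 2

2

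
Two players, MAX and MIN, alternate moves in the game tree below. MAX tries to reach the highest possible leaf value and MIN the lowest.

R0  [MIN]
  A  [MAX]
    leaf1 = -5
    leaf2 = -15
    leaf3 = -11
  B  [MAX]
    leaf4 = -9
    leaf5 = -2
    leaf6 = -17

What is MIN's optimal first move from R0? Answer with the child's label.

A (MAX): max(-5, -15, -11) = -5
B (MAX): max(-9, -2, -17) = -2
R0 (MIN): min(-5, -2) = -5
MIN at R0 wants the lowest of {A=-5, B=-2}, so chooses A.

A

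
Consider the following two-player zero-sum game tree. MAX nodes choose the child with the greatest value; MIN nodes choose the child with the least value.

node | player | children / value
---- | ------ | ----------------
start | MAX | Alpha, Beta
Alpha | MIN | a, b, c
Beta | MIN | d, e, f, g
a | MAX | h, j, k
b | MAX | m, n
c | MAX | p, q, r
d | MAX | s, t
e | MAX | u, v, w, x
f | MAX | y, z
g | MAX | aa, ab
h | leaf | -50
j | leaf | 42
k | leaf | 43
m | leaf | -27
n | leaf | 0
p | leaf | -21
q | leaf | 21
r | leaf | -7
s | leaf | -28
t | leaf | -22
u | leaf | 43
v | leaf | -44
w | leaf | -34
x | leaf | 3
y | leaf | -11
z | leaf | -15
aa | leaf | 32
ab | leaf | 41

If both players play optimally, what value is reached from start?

0

a (MAX): max(-50, 42, 43) = 43
b (MAX): max(-27, 0) = 0
c (MAX): max(-21, 21, -7) = 21
Alpha (MIN): min(43, 0, 21) = 0
d (MAX): max(-28, -22) = -22
e (MAX): max(43, -44, -34, 3) = 43
f (MAX): max(-11, -15) = -11
g (MAX): max(32, 41) = 41
Beta (MIN): min(-22, 43, -11, 41) = -22
start (MAX): max(0, -22) = 0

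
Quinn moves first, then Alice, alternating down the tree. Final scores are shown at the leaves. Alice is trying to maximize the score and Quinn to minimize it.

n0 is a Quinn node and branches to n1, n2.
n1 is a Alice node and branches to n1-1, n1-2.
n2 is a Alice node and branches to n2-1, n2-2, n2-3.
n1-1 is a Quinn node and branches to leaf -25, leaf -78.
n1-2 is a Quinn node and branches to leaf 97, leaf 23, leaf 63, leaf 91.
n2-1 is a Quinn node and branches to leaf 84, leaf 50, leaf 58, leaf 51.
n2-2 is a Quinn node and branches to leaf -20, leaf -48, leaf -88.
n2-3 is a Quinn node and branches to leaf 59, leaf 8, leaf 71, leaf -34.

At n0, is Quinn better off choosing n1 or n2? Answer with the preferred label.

n1-1 (Quinn): min(-25, -78) = -78
n1-2 (Quinn): min(97, 23, 63, 91) = 23
n1 (Alice): max(-78, 23) = 23
n2-1 (Quinn): min(84, 50, 58, 51) = 50
n2-2 (Quinn): min(-20, -48, -88) = -88
n2-3 (Quinn): min(59, 8, 71, -34) = -34
n2 (Alice): max(50, -88, -34) = 50
Quinn prefers the lower value; n1=23, n2=50. n1 is better since 23 < 50.

n1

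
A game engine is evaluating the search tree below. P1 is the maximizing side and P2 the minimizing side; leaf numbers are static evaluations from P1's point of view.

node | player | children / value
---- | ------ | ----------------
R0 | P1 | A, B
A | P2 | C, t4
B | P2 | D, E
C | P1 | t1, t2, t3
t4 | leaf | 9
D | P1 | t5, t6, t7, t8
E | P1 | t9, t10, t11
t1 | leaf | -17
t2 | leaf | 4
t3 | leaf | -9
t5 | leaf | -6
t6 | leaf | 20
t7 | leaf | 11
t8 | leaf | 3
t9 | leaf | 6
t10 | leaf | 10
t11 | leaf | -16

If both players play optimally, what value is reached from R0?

10

C (P1): max(-17, 4, -9) = 4
A (P2): min(4, 9) = 4
D (P1): max(-6, 20, 11, 3) = 20
E (P1): max(6, 10, -16) = 10
B (P2): min(20, 10) = 10
R0 (P1): max(4, 10) = 10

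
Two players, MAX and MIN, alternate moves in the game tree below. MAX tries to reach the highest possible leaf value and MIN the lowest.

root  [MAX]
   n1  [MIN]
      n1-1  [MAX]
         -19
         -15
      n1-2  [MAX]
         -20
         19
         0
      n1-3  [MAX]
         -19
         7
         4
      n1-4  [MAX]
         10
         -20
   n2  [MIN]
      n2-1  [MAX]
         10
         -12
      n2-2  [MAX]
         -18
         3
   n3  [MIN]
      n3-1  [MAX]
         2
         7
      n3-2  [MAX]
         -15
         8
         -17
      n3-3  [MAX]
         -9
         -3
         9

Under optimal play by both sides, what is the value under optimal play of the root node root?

n1-1 (MAX): max(-19, -15) = -15
n1-2 (MAX): max(-20, 19, 0) = 19
n1-3 (MAX): max(-19, 7, 4) = 7
n1-4 (MAX): max(10, -20) = 10
n1 (MIN): min(-15, 19, 7, 10) = -15
n2-1 (MAX): max(10, -12) = 10
n2-2 (MAX): max(-18, 3) = 3
n2 (MIN): min(10, 3) = 3
n3-1 (MAX): max(2, 7) = 7
n3-2 (MAX): max(-15, 8, -17) = 8
n3-3 (MAX): max(-9, -3, 9) = 9
n3 (MIN): min(7, 8, 9) = 7
root (MAX): max(-15, 3, 7) = 7

7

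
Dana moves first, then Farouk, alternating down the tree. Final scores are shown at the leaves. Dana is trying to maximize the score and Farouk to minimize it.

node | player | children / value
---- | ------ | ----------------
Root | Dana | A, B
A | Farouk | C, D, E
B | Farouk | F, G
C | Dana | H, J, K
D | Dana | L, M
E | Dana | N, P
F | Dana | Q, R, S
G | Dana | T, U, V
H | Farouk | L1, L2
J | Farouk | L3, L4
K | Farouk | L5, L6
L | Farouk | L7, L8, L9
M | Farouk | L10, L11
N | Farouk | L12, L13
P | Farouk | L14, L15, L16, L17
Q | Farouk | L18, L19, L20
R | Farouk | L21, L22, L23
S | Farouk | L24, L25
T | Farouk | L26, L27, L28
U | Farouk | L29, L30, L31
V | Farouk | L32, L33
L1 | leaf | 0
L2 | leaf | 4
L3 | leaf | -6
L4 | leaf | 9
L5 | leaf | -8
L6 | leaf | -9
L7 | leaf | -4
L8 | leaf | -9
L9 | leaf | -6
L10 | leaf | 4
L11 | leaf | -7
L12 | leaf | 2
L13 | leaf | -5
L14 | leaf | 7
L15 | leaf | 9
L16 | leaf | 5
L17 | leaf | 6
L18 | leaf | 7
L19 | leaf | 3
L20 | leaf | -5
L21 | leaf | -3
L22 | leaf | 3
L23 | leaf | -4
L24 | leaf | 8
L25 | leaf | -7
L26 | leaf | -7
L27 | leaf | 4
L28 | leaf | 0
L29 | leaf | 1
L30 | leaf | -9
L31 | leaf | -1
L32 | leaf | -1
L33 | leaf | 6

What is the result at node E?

5

N (Farouk): min(2, -5) = -5
P (Farouk): min(7, 9, 5, 6) = 5
E (Dana): max(-5, 5) = 5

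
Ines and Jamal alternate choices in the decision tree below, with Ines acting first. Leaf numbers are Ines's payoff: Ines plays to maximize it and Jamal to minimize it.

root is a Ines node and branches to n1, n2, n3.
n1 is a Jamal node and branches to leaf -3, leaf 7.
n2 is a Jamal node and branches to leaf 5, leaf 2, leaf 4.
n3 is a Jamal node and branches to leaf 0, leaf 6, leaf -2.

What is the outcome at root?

n1 (Jamal): min(-3, 7) = -3
n2 (Jamal): min(5, 2, 4) = 2
n3 (Jamal): min(0, 6, -2) = -2
root (Ines): max(-3, 2, -2) = 2

2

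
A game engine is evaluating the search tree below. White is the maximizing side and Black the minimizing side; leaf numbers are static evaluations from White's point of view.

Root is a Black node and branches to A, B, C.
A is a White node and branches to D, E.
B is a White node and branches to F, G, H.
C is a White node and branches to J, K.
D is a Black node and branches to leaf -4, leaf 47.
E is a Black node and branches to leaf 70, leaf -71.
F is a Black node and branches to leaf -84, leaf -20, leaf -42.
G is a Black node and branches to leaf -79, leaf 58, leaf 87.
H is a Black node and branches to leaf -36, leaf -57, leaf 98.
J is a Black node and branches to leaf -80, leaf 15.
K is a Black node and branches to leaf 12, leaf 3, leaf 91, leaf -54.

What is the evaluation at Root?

D (Black): min(-4, 47) = -4
E (Black): min(70, -71) = -71
A (White): max(-4, -71) = -4
F (Black): min(-84, -20, -42) = -84
G (Black): min(-79, 58, 87) = -79
H (Black): min(-36, -57, 98) = -57
B (White): max(-84, -79, -57) = -57
J (Black): min(-80, 15) = -80
K (Black): min(12, 3, 91, -54) = -54
C (White): max(-80, -54) = -54
Root (Black): min(-4, -57, -54) = -57

-57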